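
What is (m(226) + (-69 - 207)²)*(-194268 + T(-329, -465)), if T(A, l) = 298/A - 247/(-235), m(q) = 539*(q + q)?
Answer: -102199962878284/1645 ≈ -6.2128e+10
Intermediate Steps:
m(q) = 1078*q (m(q) = 539*(2*q) = 1078*q)
T(A, l) = 247/235 + 298/A (T(A, l) = 298/A - 247*(-1/235) = 298/A + 247/235 = 247/235 + 298/A)
(m(226) + (-69 - 207)²)*(-194268 + T(-329, -465)) = (1078*226 + (-69 - 207)²)*(-194268 + (247/235 + 298/(-329))) = (243628 + (-276)²)*(-194268 + (247/235 + 298*(-1/329))) = (243628 + 76176)*(-194268 + (247/235 - 298/329)) = 319804*(-194268 + 239/1645) = 319804*(-319570621/1645) = -102199962878284/1645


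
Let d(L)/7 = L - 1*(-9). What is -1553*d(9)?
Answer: -195678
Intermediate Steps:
d(L) = 63 + 7*L (d(L) = 7*(L - 1*(-9)) = 7*(L + 9) = 7*(9 + L) = 63 + 7*L)
-1553*d(9) = -1553*(63 + 7*9) = -1553*(63 + 63) = -1553*126 = -195678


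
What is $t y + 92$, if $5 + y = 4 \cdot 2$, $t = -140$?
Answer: $-328$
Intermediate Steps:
$y = 3$ ($y = -5 + 4 \cdot 2 = -5 + 8 = 3$)
$t y + 92 = \left(-140\right) 3 + 92 = -420 + 92 = -328$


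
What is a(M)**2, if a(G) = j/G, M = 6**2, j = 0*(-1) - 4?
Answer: 1/81 ≈ 0.012346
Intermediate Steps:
j = -4 (j = 0 - 4 = -4)
M = 36
a(G) = -4/G
a(M)**2 = (-4/36)**2 = (-4*1/36)**2 = (-1/9)**2 = 1/81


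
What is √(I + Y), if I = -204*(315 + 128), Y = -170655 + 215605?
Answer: I*√45422 ≈ 213.12*I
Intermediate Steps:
Y = 44950
I = -90372 (I = -204*443 = -90372)
√(I + Y) = √(-90372 + 44950) = √(-45422) = I*√45422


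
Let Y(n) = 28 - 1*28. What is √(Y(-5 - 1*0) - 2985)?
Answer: I*√2985 ≈ 54.635*I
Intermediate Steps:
Y(n) = 0 (Y(n) = 28 - 28 = 0)
√(Y(-5 - 1*0) - 2985) = √(0 - 2985) = √(-2985) = I*√2985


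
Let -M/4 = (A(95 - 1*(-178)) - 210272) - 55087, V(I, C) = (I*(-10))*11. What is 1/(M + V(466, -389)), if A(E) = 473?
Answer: 1/1008284 ≈ 9.9178e-7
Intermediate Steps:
V(I, C) = -110*I (V(I, C) = -10*I*11 = -110*I)
M = 1059544 (M = -4*((473 - 210272) - 55087) = -4*(-209799 - 55087) = -4*(-264886) = 1059544)
1/(M + V(466, -389)) = 1/(1059544 - 110*466) = 1/(1059544 - 51260) = 1/1008284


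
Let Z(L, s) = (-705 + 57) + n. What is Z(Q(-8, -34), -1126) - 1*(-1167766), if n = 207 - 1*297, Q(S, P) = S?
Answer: 1167028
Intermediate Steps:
n = -90 (n = 207 - 297 = -90)
Z(L, s) = -738 (Z(L, s) = (-705 + 57) - 90 = -648 - 90 = -738)
Z(Q(-8, -34), -1126) - 1*(-1167766) = -738 - 1*(-1167766) = -738 + 1167766 = 1167028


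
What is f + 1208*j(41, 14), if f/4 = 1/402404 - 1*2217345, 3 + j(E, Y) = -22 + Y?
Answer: -893605283467/100601 ≈ -8.8827e+6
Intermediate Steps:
j(E, Y) = -25 + Y (j(E, Y) = -3 + (-22 + Y) = -25 + Y)
f = -892268497379/100601 (f = 4*(1/402404 - 1*2217345) = 4*(1/402404 - 2217345) = 4*(-892268497379/402404) = -892268497379/100601 ≈ -8.8694e+6)
f + 1208*j(41, 14) = -892268497379/100601 + 1208*(-25 + 14) = -892268497379/100601 + 1208*(-11) = -892268497379/100601 - 13288 = -893605283467/100601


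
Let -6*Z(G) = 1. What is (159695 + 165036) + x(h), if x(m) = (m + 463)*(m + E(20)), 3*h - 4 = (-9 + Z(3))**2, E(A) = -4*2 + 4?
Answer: 3933196885/11664 ≈ 3.3721e+5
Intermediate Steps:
E(A) = -4 (E(A) = -8 + 4 = -4)
Z(G) = -1/6 (Z(G) = -1/6*1 = -1/6)
h = 3169/108 (h = 4/3 + (-9 - 1/6)**2/3 = 4/3 + (-55/6)**2/3 = 4/3 + (1/3)*(3025/36) = 4/3 + 3025/108 = 3169/108 ≈ 29.343)
x(m) = (-4 + m)*(463 + m) (x(m) = (m + 463)*(m - 4) = (463 + m)*(-4 + m) = (-4 + m)*(463 + m))
(159695 + 165036) + x(h) = (159695 + 165036) + (-1852 + (3169/108)**2 + 459*(3169/108)) = 324731 + (-1852 + 10042561/11664 + 53873/4) = 324731 + 145534501/11664 = 3933196885/11664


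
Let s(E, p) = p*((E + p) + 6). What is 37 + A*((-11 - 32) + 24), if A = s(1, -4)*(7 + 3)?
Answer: 2317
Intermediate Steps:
s(E, p) = p*(6 + E + p)
A = -120 (A = (-4*(6 + 1 - 4))*(7 + 3) = -4*3*10 = -12*10 = -120)
37 + A*((-11 - 32) + 24) = 37 - 120*((-11 - 32) + 24) = 37 - 120*(-43 + 24) = 37 - 120*(-19) = 37 + 2280 = 2317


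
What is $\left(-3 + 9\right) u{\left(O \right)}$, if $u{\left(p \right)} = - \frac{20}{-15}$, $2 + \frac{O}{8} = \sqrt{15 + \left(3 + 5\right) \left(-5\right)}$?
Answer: $8$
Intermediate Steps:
$O = -16 + 40 i$ ($O = -16 + 8 \sqrt{15 + \left(3 + 5\right) \left(-5\right)} = -16 + 8 \sqrt{15 + 8 \left(-5\right)} = -16 + 8 \sqrt{15 - 40} = -16 + 8 \sqrt{-25} = -16 + 8 \cdot 5 i = -16 + 40 i \approx -16.0 + 40.0 i$)
$u{\left(p \right)} = \frac{4}{3}$ ($u{\left(p \right)} = \left(-20\right) \left(- \frac{1}{15}\right) = \frac{4}{3}$)
$\left(-3 + 9\right) u{\left(O \right)} = \left(-3 + 9\right) \frac{4}{3} = 6 \cdot \frac{4}{3} = 8$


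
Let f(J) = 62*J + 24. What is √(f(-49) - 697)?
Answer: I*√3711 ≈ 60.918*I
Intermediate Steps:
f(J) = 24 + 62*J
√(f(-49) - 697) = √((24 + 62*(-49)) - 697) = √((24 - 3038) - 697) = √(-3014 - 697) = √(-3711) = I*√3711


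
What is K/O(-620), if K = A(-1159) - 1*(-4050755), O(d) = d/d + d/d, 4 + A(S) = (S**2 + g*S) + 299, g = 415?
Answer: 2456673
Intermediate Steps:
A(S) = 295 + S**2 + 415*S (A(S) = -4 + ((S**2 + 415*S) + 299) = -4 + (299 + S**2 + 415*S) = 295 + S**2 + 415*S)
O(d) = 2 (O(d) = 1 + 1 = 2)
K = 4913346 (K = (295 + (-1159)**2 + 415*(-1159)) - 1*(-4050755) = (295 + 1343281 - 480985) + 4050755 = 862591 + 4050755 = 4913346)
K/O(-620) = 4913346/2 = 4913346*(1/2) = 2456673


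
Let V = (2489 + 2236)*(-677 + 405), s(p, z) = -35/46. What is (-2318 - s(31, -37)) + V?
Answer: -59225793/46 ≈ -1.2875e+6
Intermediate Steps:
s(p, z) = -35/46 (s(p, z) = -35*1/46 = -35/46)
V = -1285200 (V = 4725*(-272) = -1285200)
(-2318 - s(31, -37)) + V = (-2318 - 1*(-35/46)) - 1285200 = (-2318 + 35/46) - 1285200 = -106593/46 - 1285200 = -59225793/46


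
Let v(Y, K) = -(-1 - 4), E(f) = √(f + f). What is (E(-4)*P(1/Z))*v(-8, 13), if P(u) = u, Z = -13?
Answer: -10*I*√2/13 ≈ -1.0879*I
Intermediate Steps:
E(f) = √2*√f (E(f) = √(2*f) = √2*√f)
v(Y, K) = 5 (v(Y, K) = -1*(-5) = 5)
(E(-4)*P(1/Z))*v(-8, 13) = ((√2*√(-4))/(-13))*5 = ((√2*(2*I))*(-1/13))*5 = ((2*I*√2)*(-1/13))*5 = -2*I*√2/13*5 = -10*I*√2/13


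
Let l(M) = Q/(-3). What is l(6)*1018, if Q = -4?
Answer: 4072/3 ≈ 1357.3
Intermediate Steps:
l(M) = 4/3 (l(M) = -4/(-3) = -4*(-⅓) = 4/3)
l(6)*1018 = (4/3)*1018 = 4072/3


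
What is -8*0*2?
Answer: 0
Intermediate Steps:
-8*0*2 = 0*2 = 0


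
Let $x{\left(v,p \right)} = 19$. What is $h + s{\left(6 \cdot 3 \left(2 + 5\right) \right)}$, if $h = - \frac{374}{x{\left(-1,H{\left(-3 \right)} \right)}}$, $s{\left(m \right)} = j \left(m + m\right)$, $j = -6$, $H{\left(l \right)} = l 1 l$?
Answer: $- \frac{29102}{19} \approx -1531.7$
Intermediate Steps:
$H{\left(l \right)} = l^{2}$ ($H{\left(l \right)} = l l = l^{2}$)
$s{\left(m \right)} = - 12 m$ ($s{\left(m \right)} = - 6 \left(m + m\right) = - 6 \cdot 2 m = - 12 m$)
$h = - \frac{374}{19} \approx -19.684$
$h + s{\left(6 \cdot 3 \left(2 + 5\right) \right)} = - \frac{374}{19} - 12 \cdot 6 \cdot 3 \left(2 + 5\right) = - \frac{374}{19} - 12 \cdot 18 \cdot 7 = - \frac{374}{19} - 1512 = - \frac{29102}{19}$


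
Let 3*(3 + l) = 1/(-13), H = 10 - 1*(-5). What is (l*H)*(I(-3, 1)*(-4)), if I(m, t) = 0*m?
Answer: 0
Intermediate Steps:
H = 15 (H = 10 + 5 = 15)
I(m, t) = 0
l = -118/39 (l = -3 + (1/3)/(-13) = -3 + (1/3)*(-1/13) = -3 - 1/39 = -118/39 ≈ -3.0256)
(l*H)*(I(-3, 1)*(-4)) = (-118/39*15)*(0*(-4)) = -590/13*0 = 0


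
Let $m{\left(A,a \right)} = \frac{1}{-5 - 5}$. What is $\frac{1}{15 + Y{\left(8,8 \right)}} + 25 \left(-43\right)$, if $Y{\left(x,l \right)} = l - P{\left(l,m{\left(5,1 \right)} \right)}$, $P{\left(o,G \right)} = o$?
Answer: $- \frac{16124}{15} \approx -1074.9$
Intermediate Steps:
$m{\left(A,a \right)} = - \frac{1}{10}$ ($m{\left(A,a \right)} = \frac{1}{-10} = - \frac{1}{10}$)
$Y{\left(x,l \right)} = 0$ ($Y{\left(x,l \right)} = l - l = 0$)
$\frac{1}{15 + Y{\left(8,8 \right)}} + 25 \left(-43\right) = \frac{1}{15 + 0} + 25 \left(-43\right) = \frac{1}{15} - 1075 = - \frac{16124}{15}$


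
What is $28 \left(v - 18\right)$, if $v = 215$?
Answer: $5516$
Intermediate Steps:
$28 \left(v - 18\right) = 28 \left(215 - 18\right) = 28 \cdot 197 = 5516$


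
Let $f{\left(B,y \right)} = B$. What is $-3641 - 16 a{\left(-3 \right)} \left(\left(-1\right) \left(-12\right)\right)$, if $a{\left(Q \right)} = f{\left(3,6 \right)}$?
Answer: $-4217$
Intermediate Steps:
$a{\left(Q \right)} = 3$
$-3641 - 16 a{\left(-3 \right)} \left(\left(-1\right) \left(-12\right)\right) = -3641 - 16 \cdot 3 \left(\left(-1\right) \left(-12\right)\right) = -3641 - 48 \cdot 12 = -3641 - 576 = -4217$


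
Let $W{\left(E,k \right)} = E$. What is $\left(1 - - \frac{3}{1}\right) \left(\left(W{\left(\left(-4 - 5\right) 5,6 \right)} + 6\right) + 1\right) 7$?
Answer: $-1064$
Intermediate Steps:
$\left(1 - - \frac{3}{1}\right) \left(\left(W{\left(\left(-4 - 5\right) 5,6 \right)} + 6\right) + 1\right) 7 = \left(1 - - \frac{3}{1}\right) \left(\left(\left(-4 - 5\right) 5 + 6\right) + 1\right) 7 = \left(1 - \left(-3\right) 1\right) \left(\left(\left(-9\right) 5 + 6\right) + 1\right) 7 = \left(1 - -3\right) \left(\left(-45 + 6\right) + 1\right) 7 = \left(1 + 3\right) \left(-39 + 1\right) 7 = 4 \left(-38\right) 7 = \left(-152\right) 7 = -1064$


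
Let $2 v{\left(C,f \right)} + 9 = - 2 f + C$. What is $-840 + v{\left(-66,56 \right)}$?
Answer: $- \frac{1867}{2} \approx -933.5$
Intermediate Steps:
$v{\left(C,f \right)} = - \frac{9}{2} + \frac{C}{2} - f$ ($v{\left(C,f \right)} = - \frac{9}{2} + \frac{- 2 f + C}{2} = - \frac{9}{2} + \frac{C - 2 f}{2} = - \frac{9}{2} + \left(\frac{C}{2} - f\right) = - \frac{9}{2} + \frac{C}{2} - f$)
$-840 + v{\left(-66,56 \right)} = -840 - \frac{187}{2} = - \frac{1867}{2}$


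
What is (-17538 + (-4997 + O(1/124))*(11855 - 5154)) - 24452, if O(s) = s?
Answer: -4157327287/124 ≈ -3.3527e+7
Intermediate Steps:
(-17538 + (-4997 + O(1/124))*(11855 - 5154)) - 24452 = (-17538 + (-4997 + 1/124)*(11855 - 5154)) - 24452 = (-17538 + (-4997 + 1/124)*6701) - 24452 = (-17538 - 619627/124*6701) - 24452 = (-17538 - 4152120527/124) - 24452 = -4154295239/124 - 24452 = -4157327287/124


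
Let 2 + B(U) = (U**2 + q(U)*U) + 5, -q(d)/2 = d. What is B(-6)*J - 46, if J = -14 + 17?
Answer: -145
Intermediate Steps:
q(d) = -2*d
J = 3
B(U) = 3 - U**2 (B(U) = -2 + ((U**2 + (-2*U)*U) + 5) = -2 + ((U**2 - 2*U**2) + 5) = -2 + (-U**2 + 5) = -2 + (5 - U**2) = 3 - U**2)
B(-6)*J - 46 = (3 - 1*(-6)**2)*3 - 46 = (3 - 1*36)*3 - 46 = (3 - 36)*3 - 46 = -33*3 - 46 = -99 - 46 = -145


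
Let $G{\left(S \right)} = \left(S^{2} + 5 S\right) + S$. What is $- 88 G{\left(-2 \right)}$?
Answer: $704$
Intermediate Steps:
$G{\left(S \right)} = S^{2} + 6 S$
$- 88 G{\left(-2 \right)} = - 88 \left(- 2 \left(6 - 2\right)\right) = - 88 \left(\left(-2\right) 4\right) = \left(-88\right) \left(-8\right) = 704$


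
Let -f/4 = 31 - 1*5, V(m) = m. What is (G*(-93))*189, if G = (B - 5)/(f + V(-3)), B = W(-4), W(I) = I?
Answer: -158193/107 ≈ -1478.4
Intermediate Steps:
B = -4
f = -104 (f = -4*(31 - 1*5) = -4*(31 - 5) = -4*26 = -104)
G = 9/107 (G = (-4 - 5)/(-104 - 3) = -9/(-107) = -9*(-1/107) = 9/107 ≈ 0.084112)
(G*(-93))*189 = ((9/107)*(-93))*189 = -837/107*189 = -158193/107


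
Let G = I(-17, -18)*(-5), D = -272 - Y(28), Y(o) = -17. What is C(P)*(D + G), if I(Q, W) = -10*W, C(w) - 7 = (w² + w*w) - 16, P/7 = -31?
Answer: -108765195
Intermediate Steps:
P = -217 (P = 7*(-31) = -217)
C(w) = -9 + 2*w² (C(w) = 7 + ((w² + w*w) - 16) = 7 + ((w² + w²) - 16) = 7 + (2*w² - 16) = 7 + (-16 + 2*w²) = -9 + 2*w²)
D = -255 (D = -272 - 1*(-17) = -272 + 17 = -255)
G = -900 (G = -10*(-18)*(-5) = 180*(-5) = -900)
C(P)*(D + G) = (-9 + 2*(-217)²)*(-255 - 900) = (-9 + 2*47089)*(-1155) = (-9 + 94178)*(-1155) = 94169*(-1155) = -108765195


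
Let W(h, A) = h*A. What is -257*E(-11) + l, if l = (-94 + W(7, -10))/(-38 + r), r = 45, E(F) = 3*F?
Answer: 59203/7 ≈ 8457.6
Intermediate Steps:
W(h, A) = A*h
l = -164/7 (l = (-94 - 10*7)/(-38 + 45) = (-94 - 70)/7 = -164*⅐ = -164/7 ≈ -23.429)
-257*E(-11) + l = -771*(-11) - 164/7 = -257*(-33) - 164/7 = 8481 - 164/7 = 59203/7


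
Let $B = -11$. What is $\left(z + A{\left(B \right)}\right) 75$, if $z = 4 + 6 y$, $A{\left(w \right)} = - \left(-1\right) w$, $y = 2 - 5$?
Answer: $-1875$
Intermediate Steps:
$y = -3$
$A{\left(w \right)} = w$
$z = -14$ ($z = 4 + 6 \left(-3\right) = 4 - 18 = -14$)
$\left(z + A{\left(B \right)}\right) 75 = \left(-14 - 11\right) 75 = \left(-25\right) 75 = -1875$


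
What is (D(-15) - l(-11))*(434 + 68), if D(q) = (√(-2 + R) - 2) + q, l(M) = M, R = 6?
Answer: -2008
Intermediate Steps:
D(q) = q (D(q) = (√(-2 + 6) - 2) + q = (√4 - 2) + q = (2 - 2) + q = 0 + q = q)
(D(-15) - l(-11))*(434 + 68) = (-15 - 1*(-11))*(434 + 68) = (-15 + 11)*502 = -4*502 = -2008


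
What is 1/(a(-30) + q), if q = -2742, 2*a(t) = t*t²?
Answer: -1/16242 ≈ -6.1569e-5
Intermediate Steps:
a(t) = t³/2 (a(t) = (t*t²)/2 = t³/2)
1/(a(-30) + q) = 1/((½)*(-30)³ - 2742) = 1/((½)*(-27000) - 2742) = 1/(-13500 - 2742) = 1/(-16242) = -1/16242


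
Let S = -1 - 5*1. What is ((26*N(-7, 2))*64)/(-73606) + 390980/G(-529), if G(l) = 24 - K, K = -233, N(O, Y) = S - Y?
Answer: 1106995964/727567 ≈ 1521.5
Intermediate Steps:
S = -6 (S = -1 - 5 = -6)
N(O, Y) = -6 - Y
G(l) = 257 (G(l) = 24 - 1*(-233) = 24 + 233 = 257)
((26*N(-7, 2))*64)/(-73606) + 390980/G(-529) = ((26*(-6 - 1*2))*64)/(-73606) + 390980/257 = ((26*(-6 - 2))*64)*(-1/73606) + 390980*(1/257) = ((26*(-8))*64)*(-1/73606) + 390980/257 = -208*64*(-1/73606) + 390980/257 = -13312*(-1/73606) + 390980/257 = 512/2831 + 390980/257 = 1106995964/727567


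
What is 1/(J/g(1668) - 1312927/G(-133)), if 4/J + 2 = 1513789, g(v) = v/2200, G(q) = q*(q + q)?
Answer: -15264752874/566496249491 ≈ -0.026946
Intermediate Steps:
G(q) = 2*q² (G(q) = q*(2*q) = 2*q²)
g(v) = v/2200 (g(v) = v*(1/2200) = v/2200)
J = 4/1513787 (J = 4/(-2 + 1513789) = 4/1513787 ≈ 2.6424e-6)
1/(J/g(1668) - 1312927/G(-133)) = 1/(4/(1513787*(((1/2200)*1668))) - 1312927/(2*(-133)²)) = 1/(4/(1513787*(417/550)) - 1312927/(2*17689)) = 1/((4/1513787)*(550/417) - 1312927/35378) = 1/(200/57386289 - 1312927*1/35378) = 1/(200/57386289 - 187561/5054) = 1/(-566496249491/15264752874) = -15264752874/566496249491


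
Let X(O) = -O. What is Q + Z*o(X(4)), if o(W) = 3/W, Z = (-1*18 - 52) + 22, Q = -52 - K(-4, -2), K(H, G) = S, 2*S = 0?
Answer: -16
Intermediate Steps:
S = 0 (S = (1/2)*0 = 0)
K(H, G) = 0
Q = -52 (Q = -52 - 1*0 = -52 + 0 = -52)
Z = -48 (Z = (-18 - 52) + 22 = -70 + 22 = -48)
Q + Z*o(X(4)) = -52 - 144/((-1*4)) = -52 - 144/(-4) = -52 - 144*(-1)/4 = -52 - 48*(-3/4) = -52 + 36 = -16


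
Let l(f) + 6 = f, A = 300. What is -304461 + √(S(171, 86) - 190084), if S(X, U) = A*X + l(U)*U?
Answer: -304461 + 24*I*√229 ≈ -3.0446e+5 + 363.19*I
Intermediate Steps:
l(f) = -6 + f
S(X, U) = 300*X + U*(-6 + U) (S(X, U) = 300*X + (-6 + U)*U = 300*X + U*(-6 + U))
-304461 + √(S(171, 86) - 190084) = -304461 + √((300*171 + 86*(-6 + 86)) - 190084) = -304461 + √((51300 + 86*80) - 190084) = -304461 + √((51300 + 6880) - 190084) = -304461 + √(58180 - 190084) = -304461 + √(-131904) = -304461 + 24*I*√229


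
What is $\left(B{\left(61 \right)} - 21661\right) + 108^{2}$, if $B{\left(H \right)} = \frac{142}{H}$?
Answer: $- \frac{609675}{61} \approx -9994.7$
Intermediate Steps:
$\left(B{\left(61 \right)} - 21661\right) + 108^{2} = \left(\frac{142}{61} - 21661\right) + 108^{2} = \left(142 \cdot \frac{1}{61} - 21661\right) + 11664 = \left(\frac{142}{61} - 21661\right) + 11664 = - \frac{1321179}{61} + 11664 = - \frac{609675}{61}$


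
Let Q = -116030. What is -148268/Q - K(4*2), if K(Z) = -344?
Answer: 20031294/58015 ≈ 345.28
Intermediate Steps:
-148268/Q - K(4*2) = -148268/(-116030) - 1*(-344) = -148268*(-1/116030) + 344 = 74134/58015 + 344 = 20031294/58015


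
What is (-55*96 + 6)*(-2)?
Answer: 10548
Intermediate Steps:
(-55*96 + 6)*(-2) = (-5280 + 6)*(-2) = -5274*(-2) = 10548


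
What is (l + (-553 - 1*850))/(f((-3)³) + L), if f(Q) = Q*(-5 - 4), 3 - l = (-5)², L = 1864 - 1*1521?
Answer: -1425/586 ≈ -2.4317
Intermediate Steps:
L = 343 (L = 1864 - 1521 = 343)
l = -22 (l = 3 - 1*(-5)² = 3 - 1*25 = 3 - 25 = -22)
f(Q) = -9*Q (f(Q) = Q*(-9) = -9*Q)
(l + (-553 - 1*850))/(f((-3)³) + L) = (-22 + (-553 - 1*850))/(-9*(-3)³ + 343) = (-22 + (-553 - 850))/(-9*(-27) + 343) = (-22 - 1403)/(243 + 343) = -1425/586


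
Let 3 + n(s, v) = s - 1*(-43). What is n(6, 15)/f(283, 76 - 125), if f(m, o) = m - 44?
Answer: 46/239 ≈ 0.19247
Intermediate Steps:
f(m, o) = -44 + m
n(s, v) = 40 + s (n(s, v) = -3 + (s - 1*(-43)) = -3 + (s + 43) = -3 + (43 + s) = 40 + s)
n(6, 15)/f(283, 76 - 125) = (40 + 6)/(-44 + 283) = 46/239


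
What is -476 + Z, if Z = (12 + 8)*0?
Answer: -476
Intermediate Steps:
Z = 0 (Z = 20*0 = 0)
-476 + Z = -476 + 0 = -476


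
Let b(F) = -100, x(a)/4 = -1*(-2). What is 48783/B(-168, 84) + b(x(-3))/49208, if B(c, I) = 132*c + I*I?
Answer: -14297773/4428720 ≈ -3.2284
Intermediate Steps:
x(a) = 8 (x(a) = 4*(-1*(-2)) = 4*2 = 8)
B(c, I) = I² + 132*c (B(c, I) = 132*c + I² = I² + 132*c)
48783/B(-168, 84) + b(x(-3))/49208 = 48783/(84² + 132*(-168)) - 100/49208 = 48783/(7056 - 22176) - 100*1/49208 = 48783/(-15120) - 25/12302 = 48783*(-1/15120) - 25/12302 = -2323/720 - 25/12302 = -14297773/4428720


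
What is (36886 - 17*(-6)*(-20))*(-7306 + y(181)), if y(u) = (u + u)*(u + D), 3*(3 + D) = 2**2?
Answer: 6022712948/3 ≈ 2.0076e+9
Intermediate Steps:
D = -5/3 (D = -3 + (1/3)*2**2 = -3 + (1/3)*4 = -3 + 4/3 = -5/3 ≈ -1.6667)
y(u) = 2*u*(-5/3 + u) (y(u) = (u + u)*(u - 5/3) = (2*u)*(-5/3 + u) = 2*u*(-5/3 + u))
(36886 - 17*(-6)*(-20))*(-7306 + y(181)) = (36886 - 17*(-6)*(-20))*(-7306 + (2/3)*181*(-5 + 3*181)) = (36886 + 102*(-20))*(-7306 + (2/3)*181*(-5 + 543)) = (36886 - 2040)*(-7306 + (2/3)*181*538) = 34846*(-7306 + 194756/3) = 34846*(172838/3) = 6022712948/3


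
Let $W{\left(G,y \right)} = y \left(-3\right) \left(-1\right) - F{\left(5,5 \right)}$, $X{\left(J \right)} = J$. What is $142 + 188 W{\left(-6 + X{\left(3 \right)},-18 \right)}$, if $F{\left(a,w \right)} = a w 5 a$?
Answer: $-127510$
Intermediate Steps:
$F{\left(a,w \right)} = 5 w a^{2}$ ($F{\left(a,w \right)} = a 5 w a = 5 a w a = 5 w a^{2}$)
$W{\left(G,y \right)} = -625 + 3 y$ ($W{\left(G,y \right)} = y \left(-3\right) \left(-1\right) - 5 \cdot 5 \cdot 5^{2} = - 3 y \left(-1\right) - 5 \cdot 5 \cdot 25 = 3 y - 625 = -625 + 3 y$)
$142 + 188 W{\left(-6 + X{\left(3 \right)},-18 \right)} = 142 + 188 \left(-625 + 3 \left(-18\right)\right) = 142 + 188 \left(-625 - 54\right) = 142 + 188 \left(-679\right) = 142 - 127652 = -127510$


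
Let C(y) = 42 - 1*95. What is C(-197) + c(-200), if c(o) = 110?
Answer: 57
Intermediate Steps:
C(y) = -53 (C(y) = 42 - 95 = -53)
C(-197) + c(-200) = -53 + 110 = 57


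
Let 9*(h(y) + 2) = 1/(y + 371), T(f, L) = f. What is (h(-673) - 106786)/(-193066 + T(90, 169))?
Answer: 41464255/74929824 ≈ 0.55337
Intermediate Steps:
h(y) = -2 + 1/(9*(371 + y)) (h(y) = -2 + 1/(9*(y + 371)) = -2 + 1/(9*(371 + y)))
(h(-673) - 106786)/(-193066 + T(90, 169)) = ((-6677 - 18*(-673))/(9*(371 - 673)) - 106786)/(-193066 + 90) = ((⅑)*(-6677 + 12114)/(-302) - 106786)/(-192976) = ((⅑)*(-1/302)*5437 - 106786)*(-1/192976) = (-5437/2718 - 106786)*(-1/192976) = -290249785/2718*(-1/192976) = 41464255/74929824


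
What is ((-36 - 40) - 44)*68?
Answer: -8160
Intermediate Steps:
((-36 - 40) - 44)*68 = (-76 - 44)*68 = -120*68 = -8160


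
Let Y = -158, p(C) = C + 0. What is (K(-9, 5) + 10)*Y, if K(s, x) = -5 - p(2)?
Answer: -474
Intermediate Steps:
p(C) = C
K(s, x) = -7 (K(s, x) = -5 - 1*2 = -5 - 2 = -7)
(K(-9, 5) + 10)*Y = (-7 + 10)*(-158) = 3*(-158) = -474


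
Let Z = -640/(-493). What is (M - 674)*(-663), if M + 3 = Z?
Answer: 12991719/29 ≈ 4.4799e+5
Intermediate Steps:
Z = 640/493 (Z = -640*(-1/493) = 640/493 ≈ 1.2982)
M = -839/493 (M = -3 + 640/493 = -839/493 ≈ -1.7018)
(M - 674)*(-663) = (-839/493 - 674)*(-663) = -333121/493*(-663) = 12991719/29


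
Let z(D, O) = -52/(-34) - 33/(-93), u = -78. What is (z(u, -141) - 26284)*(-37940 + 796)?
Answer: 514469472200/527 ≈ 9.7622e+8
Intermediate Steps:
z(D, O) = 993/527 (z(D, O) = -52*(-1/34) - 33*(-1/93) = 26/17 + 11/31 = 993/527)
(z(u, -141) - 26284)*(-37940 + 796) = (993/527 - 26284)*(-37940 + 796) = -13850675/527*(-37144) = 514469472200/527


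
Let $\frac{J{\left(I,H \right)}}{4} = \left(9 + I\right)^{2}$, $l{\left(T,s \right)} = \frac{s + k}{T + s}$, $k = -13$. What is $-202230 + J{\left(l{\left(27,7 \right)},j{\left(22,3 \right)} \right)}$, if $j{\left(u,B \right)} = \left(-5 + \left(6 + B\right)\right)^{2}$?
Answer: $- \frac{58354470}{289} \approx -2.0192 \cdot 10^{5}$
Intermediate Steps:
$j{\left(u,B \right)} = \left(1 + B\right)^{2}$
$l{\left(T,s \right)} = \frac{-13 + s}{T + s}$ ($l{\left(T,s \right)} = \frac{s - 13}{T + s} = \frac{-13 + s}{T + s}$)
$J{\left(I,H \right)} = 4 \left(9 + I\right)^{2}$
$-202230 + J{\left(l{\left(27,7 \right)},j{\left(22,3 \right)} \right)} = -202230 + 4 \left(9 + \frac{-13 + 7}{27 + 7}\right)^{2} = -202230 + 4 \left(9 + \frac{1}{34} \left(-6\right)\right)^{2} = -202230 + 4 \left(9 - \frac{3}{17}\right)^{2} = -202230 + 4 \left(\frac{150}{17}\right)^{2} = -202230 + 4 \cdot \frac{22500}{289} = -202230 + \frac{90000}{289} = - \frac{58354470}{289}$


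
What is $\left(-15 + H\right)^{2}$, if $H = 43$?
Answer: $784$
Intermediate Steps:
$\left(-15 + H\right)^{2} = \left(-15 + 43\right)^{2} = 28^{2} = 784$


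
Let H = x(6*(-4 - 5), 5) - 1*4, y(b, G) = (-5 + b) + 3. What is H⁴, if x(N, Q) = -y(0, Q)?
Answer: 16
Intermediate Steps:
y(b, G) = -2 + b
x(N, Q) = 2 (x(N, Q) = -(-2 + 0) = -1*(-2) = 2)
H = -2 (H = 2 - 1*4 = 2 - 4 = -2)
H⁴ = (-2)⁴ = 16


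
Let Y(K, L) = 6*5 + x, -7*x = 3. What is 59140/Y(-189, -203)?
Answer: 413980/207 ≈ 1999.9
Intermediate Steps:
x = -3/7 (x = -⅐*3 = -3/7 ≈ -0.42857)
Y(K, L) = 207/7 (Y(K, L) = 6*5 - 3/7 = 30 - 3/7 = 207/7)
59140/Y(-189, -203) = 59140/(207/7) = 59140*(7/207) = 413980/207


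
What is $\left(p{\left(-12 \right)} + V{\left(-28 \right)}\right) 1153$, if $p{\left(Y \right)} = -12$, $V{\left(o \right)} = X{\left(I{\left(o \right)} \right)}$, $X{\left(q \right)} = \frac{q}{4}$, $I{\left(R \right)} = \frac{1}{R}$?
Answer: $- \frac{1550785}{112} \approx -13846.0$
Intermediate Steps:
$X{\left(q \right)} = \frac{q}{4}$ ($X{\left(q \right)} = q \frac{1}{4} = \frac{q}{4}$)
$V{\left(o \right)} = \frac{1}{4 o}$
$\left(p{\left(-12 \right)} + V{\left(-28 \right)}\right) 1153 = \left(-12 + \frac{1}{4 \left(-28\right)}\right) 1153 = \left(-12 + \frac{1}{4} \left(- \frac{1}{28}\right)\right) 1153 = \left(-12 - \frac{1}{112}\right) 1153 = \left(- \frac{1345}{112}\right) 1153 = - \frac{1550785}{112}$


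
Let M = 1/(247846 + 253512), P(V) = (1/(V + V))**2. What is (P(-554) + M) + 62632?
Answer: 19274971936933503/307749583856 ≈ 62632.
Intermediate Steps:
P(V) = 1/(4*V**2) (P(V) = (1/(2*V))**2 = 1/(4*V**2))
M = 1/501358 ≈ 1.9946e-6
(P(-554) + M) + 62632 = ((1/4)/(-554)**2 + 1/501358) + 62632 = ((1/4)*(1/306916) + 1/501358) + 62632 = (1/1227664 + 1/501358) + 62632 = 864511/307749583856 + 62632 = 19274971936933503/307749583856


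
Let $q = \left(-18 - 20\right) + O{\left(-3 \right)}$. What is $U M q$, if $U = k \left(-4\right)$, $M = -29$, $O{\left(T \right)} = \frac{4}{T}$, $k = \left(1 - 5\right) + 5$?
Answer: $- \frac{13688}{3} \approx -4562.7$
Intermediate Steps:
$k = 1$ ($k = -4 + 5 = 1$)
$U = -4$ ($U = 1 \left(-4\right) = -4$)
$q = - \frac{118}{3}$ ($q = \left(-18 - 20\right) + \frac{4}{-3} = -38 + 4 \left(- \frac{1}{3}\right) = -38 - \frac{4}{3} = - \frac{118}{3} \approx -39.333$)
$U M q = \left(-4\right) \left(-29\right) \left(- \frac{118}{3}\right) = 116 \left(- \frac{118}{3}\right) = - \frac{13688}{3}$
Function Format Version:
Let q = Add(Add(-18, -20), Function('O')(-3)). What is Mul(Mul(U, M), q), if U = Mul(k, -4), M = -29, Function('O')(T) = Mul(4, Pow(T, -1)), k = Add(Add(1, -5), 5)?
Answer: Rational(-13688, 3) ≈ -4562.7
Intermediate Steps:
k = 1 (k = Add(-4, 5) = 1)
U = -4 (U = Mul(1, -4) = -4)
q = Rational(-118, 3) (q = Add(Add(-18, -20), Mul(4, Pow(-3, -1))) = Add(-38, Mul(4, Rational(-1, 3))) = Add(-38, Rational(-4, 3)) = Rational(-118, 3) ≈ -39.333)
Mul(Mul(U, M), q) = Mul(Mul(-4, -29), Rational(-118, 3)) = Mul(116, Rational(-118, 3)) = Rational(-13688, 3)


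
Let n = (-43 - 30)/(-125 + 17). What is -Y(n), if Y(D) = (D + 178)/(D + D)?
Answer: -19297/146 ≈ -132.17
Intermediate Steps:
n = 73/108 (n = -73/(-108) = -73*(-1/108) = 73/108 ≈ 0.67593)
Y(D) = (178 + D)/(2*D) (Y(D) = (178 + D)/((2*D)) = (178 + D)*(1/(2*D)) = (178 + D)/(2*D))
-Y(n) = -(178 + 73/108)/(2*73/108) = -108*19297/(2*73*108) = -1*19297/146 = -19297/146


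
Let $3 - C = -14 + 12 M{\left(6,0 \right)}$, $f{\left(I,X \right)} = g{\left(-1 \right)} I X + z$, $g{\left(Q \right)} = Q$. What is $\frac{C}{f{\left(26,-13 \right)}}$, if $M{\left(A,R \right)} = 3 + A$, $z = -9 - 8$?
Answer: $- \frac{91}{321} \approx -0.28349$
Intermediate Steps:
$z = -17$ ($z = -9 - 8 = -17$)
$f{\left(I,X \right)} = -17 - I X$ ($f{\left(I,X \right)} = - I X - 17 = -17 - I X$)
$C = -91$ ($C = 3 - \left(-14 + 12 \left(3 + 6\right)\right) = 3 - \left(-14 + 12 \cdot 9\right) = 3 - \left(-14 + 108\right) = 3 - 94 = -91$)
$\frac{C}{f{\left(26,-13 \right)}} = - \frac{91}{-17 - 26 \left(-13\right)} = - \frac{91}{-17 + 338} = - \frac{91}{321}$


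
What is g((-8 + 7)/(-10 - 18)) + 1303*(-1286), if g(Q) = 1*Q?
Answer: -46918423/28 ≈ -1.6757e+6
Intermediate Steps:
g(Q) = Q
g((-8 + 7)/(-10 - 18)) + 1303*(-1286) = (-8 + 7)/(-10 - 18) + 1303*(-1286) = -1/(-28) - 1675658 = -1*(-1/28) - 1675658 = 1/28 - 1675658 = -46918423/28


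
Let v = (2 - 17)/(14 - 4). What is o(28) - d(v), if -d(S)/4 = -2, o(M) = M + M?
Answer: 48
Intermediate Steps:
v = -3/2 (v = -15/10 = -15*⅒ = -3/2 ≈ -1.5000)
o(M) = 2*M
d(S) = 8 (d(S) = -4*(-2) = 8)
o(28) - d(v) = 2*28 - 1*8 = 56 - 8 = 48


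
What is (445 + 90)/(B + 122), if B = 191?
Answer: 535/313 ≈ 1.7093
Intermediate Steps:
(445 + 90)/(B + 122) = (445 + 90)/(191 + 122) = 535/313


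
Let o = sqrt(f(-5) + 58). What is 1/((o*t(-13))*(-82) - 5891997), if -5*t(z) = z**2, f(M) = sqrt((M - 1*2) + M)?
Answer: 5/(-29459985 + 13858*sqrt(2)*sqrt(29 + I*sqrt(3))) ≈ -1.7033e-7 - 1.828e-11*I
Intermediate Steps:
f(M) = sqrt(-2 + 2*M) (f(M) = sqrt((M - 2) + M) = sqrt((-2 + M) + M) = sqrt(-2 + 2*M))
o = sqrt(58 + 2*I*sqrt(3)) (o = sqrt(sqrt(-2 + 2*(-5)) + 58) = sqrt(sqrt(-2 - 10) + 58) = sqrt(sqrt(-12) + 58) = sqrt(2*I*sqrt(3) + 58) = sqrt(58 + 2*I*sqrt(3)) ≈ 7.6192 + 0.22733*I)
t(z) = -z**2/5
1/((o*t(-13))*(-82) - 5891997) = 1/((sqrt(58 + 2*I*sqrt(3))*(-1/5*(-13)**2))*(-82) - 5891997) = 1/((sqrt(58 + 2*I*sqrt(3))*(-1/5*169))*(-82) - 5891997) = 1/((sqrt(58 + 2*I*sqrt(3))*(-169/5))*(-82) - 5891997) = 1/(-169*sqrt(58 + 2*I*sqrt(3))/5*(-82) - 5891997) = 1/(13858*sqrt(58 + 2*I*sqrt(3))/5 - 5891997) = 1/(-5891997 + 13858*sqrt(58 + 2*I*sqrt(3))/5)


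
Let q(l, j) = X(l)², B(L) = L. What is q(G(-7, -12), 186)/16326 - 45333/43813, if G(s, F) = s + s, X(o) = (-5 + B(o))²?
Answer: 4969647415/715291038 ≈ 6.9477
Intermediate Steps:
X(o) = (-5 + o)²
G(s, F) = 2*s
q(l, j) = (-5 + l)⁴ (q(l, j) = ((-5 + l)²)² = (-5 + l)⁴)
q(G(-7, -12), 186)/16326 - 45333/43813 = (-5 + 2*(-7))⁴/16326 - 45333/43813 = (-5 - 14)⁴*(1/16326) - 45333*1/43813 = (-19)⁴*(1/16326) - 45333/43813 = 130321*(1/16326) - 45333/43813 = 130321/16326 - 45333/43813 = 4969647415/715291038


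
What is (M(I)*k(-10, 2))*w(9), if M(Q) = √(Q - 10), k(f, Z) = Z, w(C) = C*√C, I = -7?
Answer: 54*I*√17 ≈ 222.65*I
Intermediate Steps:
w(C) = C^(3/2)
M(Q) = √(-10 + Q)
(M(I)*k(-10, 2))*w(9) = (√(-10 - 7)*2)*9^(3/2) = (√(-17)*2)*27 = ((I*√17)*2)*27 = (2*I*√17)*27 = 54*I*√17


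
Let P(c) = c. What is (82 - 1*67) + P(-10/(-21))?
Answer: 325/21 ≈ 15.476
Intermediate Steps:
(82 - 1*67) + P(-10/(-21)) = (82 - 1*67) - 10/(-21) = (82 - 67) - 10*(-1/21) = 15 + 10/21 = 325/21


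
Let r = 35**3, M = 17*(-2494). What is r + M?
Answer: 477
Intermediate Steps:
M = -42398
r = 42875
r + M = 42875 - 42398 = 477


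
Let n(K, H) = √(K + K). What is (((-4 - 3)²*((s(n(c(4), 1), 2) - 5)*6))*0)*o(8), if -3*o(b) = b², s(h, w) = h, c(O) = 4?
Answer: 0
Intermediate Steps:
n(K, H) = √2*√K (n(K, H) = √(2*K) = √2*√K)
o(b) = -b²/3
(((-4 - 3)²*((s(n(c(4), 1), 2) - 5)*6))*0)*o(8) = (((-4 - 3)²*((√2*√4 - 5)*6))*0)*(-⅓*8²) = (((-7)²*((√2*2 - 5)*6))*0)*(-⅓*64) = ((49*((2*√2 - 5)*6))*0)*(-64/3) = ((49*((-5 + 2*√2)*6))*0)*(-64/3) = ((49*(-30 + 12*√2))*0)*(-64/3) = ((-1470 + 588*√2)*0)*(-64/3) = 0*(-64/3) = 0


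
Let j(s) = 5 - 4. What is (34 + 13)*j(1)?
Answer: 47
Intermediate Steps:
j(s) = 1
(34 + 13)*j(1) = (34 + 13)*1 = 47*1 = 47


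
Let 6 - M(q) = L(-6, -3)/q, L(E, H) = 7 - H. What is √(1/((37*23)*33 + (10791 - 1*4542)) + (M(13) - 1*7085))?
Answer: I*√352568916543909/223158 ≈ 84.141*I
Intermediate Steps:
M(q) = 6 - 10/q (M(q) = 6 - (7 - 1*(-3))/q = 6 - (7 + 3)/q = 6 - 10/q)
√(1/((37*23)*33 + (10791 - 1*4542)) + (M(13) - 1*7085)) = √(1/((37*23)*33 + (10791 - 1*4542)) + ((6 - 10/13) - 1*7085)) = √(1/(851*33 + (10791 - 4542)) + ((6 - 10*1/13) - 7085)) = √(1/(28083 + 6249) + ((6 - 10/13) - 7085)) = √(1/34332 + (68/13 - 7085)) = √(1/34332 - 92037/13) = √(-3159814271/446316) = I*√352568916543909/223158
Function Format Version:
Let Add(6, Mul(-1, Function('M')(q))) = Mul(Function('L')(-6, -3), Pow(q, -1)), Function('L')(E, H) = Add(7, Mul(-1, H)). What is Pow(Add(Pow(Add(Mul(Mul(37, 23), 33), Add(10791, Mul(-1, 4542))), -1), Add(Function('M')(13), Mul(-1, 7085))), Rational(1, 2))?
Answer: Mul(Rational(1, 223158), I, Pow(352568916543909, Rational(1, 2))) ≈ Mul(84.141, I)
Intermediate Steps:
Function('M')(q) = Add(6, Mul(-10, Pow(q, -1))) (Function('M')(q) = Add(6, Mul(-1, Mul(Add(7, Mul(-1, -3)), Pow(q, -1)))) = Add(6, Mul(-1, Mul(Add(7, 3), Pow(q, -1)))) = Add(6, Mul(-1, Mul(10, Pow(q, -1)))) = Add(6, Mul(-10, Pow(q, -1))))
Pow(Add(Pow(Add(Mul(Mul(37, 23), 33), Add(10791, Mul(-1, 4542))), -1), Add(Function('M')(13), Mul(-1, 7085))), Rational(1, 2)) = Pow(Add(Pow(Add(Mul(Mul(37, 23), 33), Add(10791, Mul(-1, 4542))), -1), Add(Add(6, Mul(-10, Pow(13, -1))), Mul(-1, 7085))), Rational(1, 2)) = Pow(Add(Pow(Add(Mul(851, 33), Add(10791, -4542)), -1), Add(Add(6, Mul(-10, Rational(1, 13))), -7085)), Rational(1, 2)) = Pow(Add(Pow(Add(28083, 6249), -1), Add(Add(6, Rational(-10, 13)), -7085)), Rational(1, 2)) = Pow(Add(Pow(34332, -1), Add(Rational(68, 13), -7085)), Rational(1, 2)) = Pow(Add(Rational(1, 34332), Rational(-92037, 13)), Rational(1, 2)) = Pow(Rational(-3159814271, 446316), Rational(1, 2)) = Mul(Rational(1, 223158), I, Pow(352568916543909, Rational(1, 2)))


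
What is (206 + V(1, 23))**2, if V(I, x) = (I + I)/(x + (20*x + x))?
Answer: 2716390161/64009 ≈ 42438.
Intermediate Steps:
V(I, x) = I/(11*x) (V(I, x) = (2*I)/(x + 21*x) = (2*I)/((22*x)) = (2*I)*(1/(22*x)) = I/(11*x))
(206 + V(1, 23))**2 = (206 + (1/11)*1/23)**2 = (206 + (1/11)*1*(1/23))**2 = (206 + 1/253)**2 = (52119/253)**2 = 2716390161/64009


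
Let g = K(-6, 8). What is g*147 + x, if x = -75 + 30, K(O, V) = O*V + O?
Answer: -7983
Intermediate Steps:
K(O, V) = O + O*V
g = -54 (g = -6*(1 + 8) = -6*9 = -54)
x = -45
g*147 + x = -54*147 - 45 = -7938 - 45 = -7983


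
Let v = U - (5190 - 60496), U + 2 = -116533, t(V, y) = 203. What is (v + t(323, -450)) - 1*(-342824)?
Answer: 281798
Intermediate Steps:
U = -116535 (U = -2 - 116533 = -116535)
v = -61229 (v = -116535 - (5190 - 60496) = -116535 - 1*(-55306) = -116535 + 55306 = -61229)
(v + t(323, -450)) - 1*(-342824) = (-61229 + 203) - 1*(-342824) = -61026 + 342824 = 281798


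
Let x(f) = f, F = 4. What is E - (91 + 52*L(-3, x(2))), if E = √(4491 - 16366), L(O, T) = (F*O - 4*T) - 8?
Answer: 1365 + 25*I*√19 ≈ 1365.0 + 108.97*I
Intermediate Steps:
L(O, T) = -8 - 4*T + 4*O (L(O, T) = (4*O - 4*T) - 8 = (-4*T + 4*O) - 8 = -8 - 4*T + 4*O)
E = 25*I*√19 (E = √(-11875) = 25*I*√19 ≈ 108.97*I)
E - (91 + 52*L(-3, x(2))) = 25*I*√19 - (91 + 52*(-8 - 4*2 + 4*(-3))) = 25*I*√19 - (91 + 52*(-8 - 8 - 12)) = 25*I*√19 - (91 + 52*(-28)) = 25*I*√19 - (91 - 1456) = 25*I*√19 - 1*(-1365) = 25*I*√19 + 1365 = 1365 + 25*I*√19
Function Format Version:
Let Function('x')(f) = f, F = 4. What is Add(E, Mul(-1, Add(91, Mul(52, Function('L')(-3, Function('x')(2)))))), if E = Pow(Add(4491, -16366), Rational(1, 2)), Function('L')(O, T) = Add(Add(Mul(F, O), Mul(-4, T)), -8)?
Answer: Add(1365, Mul(25, I, Pow(19, Rational(1, 2)))) ≈ Add(1365.0, Mul(108.97, I))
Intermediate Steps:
Function('L')(O, T) = Add(-8, Mul(-4, T), Mul(4, O)) (Function('L')(O, T) = Add(Add(Mul(4, O), Mul(-4, T)), -8) = Add(Add(Mul(-4, T), Mul(4, O)), -8) = Add(-8, Mul(-4, T), Mul(4, O)))
E = Mul(25, I, Pow(19, Rational(1, 2))) (E = Pow(-11875, Rational(1, 2)) = Mul(25, I, Pow(19, Rational(1, 2))) ≈ Mul(108.97, I))
Add(E, Mul(-1, Add(91, Mul(52, Function('L')(-3, Function('x')(2)))))) = Add(Mul(25, I, Pow(19, Rational(1, 2))), Mul(-1, Add(91, Mul(52, Add(-8, Mul(-4, 2), Mul(4, -3)))))) = Add(Mul(25, I, Pow(19, Rational(1, 2))), Mul(-1, Add(91, Mul(52, Add(-8, -8, -12))))) = Add(Mul(25, I, Pow(19, Rational(1, 2))), Mul(-1, Add(91, Mul(52, -28)))) = Add(Mul(25, I, Pow(19, Rational(1, 2))), Mul(-1, Add(91, -1456))) = Add(Mul(25, I, Pow(19, Rational(1, 2))), Mul(-1, -1365)) = Add(Mul(25, I, Pow(19, Rational(1, 2))), 1365) = Add(1365, Mul(25, I, Pow(19, Rational(1, 2))))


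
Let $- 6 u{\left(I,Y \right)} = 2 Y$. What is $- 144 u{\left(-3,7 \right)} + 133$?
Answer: $469$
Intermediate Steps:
$u{\left(I,Y \right)} = - \frac{Y}{3}$ ($u{\left(I,Y \right)} = - \frac{2 Y}{6} = - \frac{Y}{3}$)
$- 144 u{\left(-3,7 \right)} + 133 = - 144 \left(\left(- \frac{1}{3}\right) 7\right) + 133 = \left(-144\right) \left(- \frac{7}{3}\right) + 133 = 336 + 133 = 469$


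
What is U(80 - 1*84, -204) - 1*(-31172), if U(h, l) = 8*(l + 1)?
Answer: 29548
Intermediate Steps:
U(h, l) = 8 + 8*l (U(h, l) = 8*(1 + l) = 8 + 8*l)
U(80 - 1*84, -204) - 1*(-31172) = (8 + 8*(-204)) - 1*(-31172) = (8 - 1632) + 31172 = -1624 + 31172 = 29548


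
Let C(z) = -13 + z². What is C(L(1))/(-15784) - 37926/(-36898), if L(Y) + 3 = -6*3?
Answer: 72853955/72799754 ≈ 1.0007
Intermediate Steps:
L(Y) = -21 (L(Y) = -3 - 6*3 = -3 - 18 = -21)
C(L(1))/(-15784) - 37926/(-36898) = (-13 + (-21)²)/(-15784) - 37926/(-36898) = (-13 + 441)*(-1/15784) - 37926*(-1/36898) = 428*(-1/15784) + 18963/18449 = -107/3946 + 18963/18449 = 72853955/72799754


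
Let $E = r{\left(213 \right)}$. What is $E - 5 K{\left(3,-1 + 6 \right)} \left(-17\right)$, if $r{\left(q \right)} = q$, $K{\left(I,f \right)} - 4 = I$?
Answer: $808$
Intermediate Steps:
$K{\left(I,f \right)} = 4 + I$
$E = 213$
$E - 5 K{\left(3,-1 + 6 \right)} \left(-17\right) = 213 - 5 \left(4 + 3\right) \left(-17\right) = 213 - 5 \cdot 7 \left(-17\right) = 213 - 35 \left(-17\right) = 213 - -595 = 213 + 595 = 808$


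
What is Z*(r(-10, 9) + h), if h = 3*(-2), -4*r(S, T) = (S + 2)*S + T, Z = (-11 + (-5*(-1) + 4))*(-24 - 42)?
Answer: -3729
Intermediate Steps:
Z = 132 (Z = (-11 + (5 + 4))*(-66) = (-11 + 9)*(-66) = -2*(-66) = 132)
r(S, T) = -T/4 - S*(2 + S)/4 (r(S, T) = -((S + 2)*S + T)/4 = -((2 + S)*S + T)/4 = -(S*(2 + S) + T)/4 = -(T + S*(2 + S))/4 = -T/4 - S*(2 + S)/4)
h = -6
Z*(r(-10, 9) + h) = 132*((-½*(-10) - ¼*9 - ¼*(-10)²) - 6) = 132*((5 - 9/4 - ¼*100) - 6) = 132*((5 - 9/4 - 25) - 6) = 132*(-89/4 - 6) = 132*(-113/4) = -3729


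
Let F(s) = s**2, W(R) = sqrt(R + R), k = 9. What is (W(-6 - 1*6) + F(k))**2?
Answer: 6537 + 324*I*sqrt(6) ≈ 6537.0 + 793.63*I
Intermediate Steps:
W(R) = sqrt(2)*sqrt(R) (W(R) = sqrt(2*R) = sqrt(2)*sqrt(R))
(W(-6 - 1*6) + F(k))**2 = (sqrt(2)*sqrt(-6 - 1*6) + 9**2)**2 = (sqrt(2)*sqrt(-6 - 6) + 81)**2 = (sqrt(2)*sqrt(-12) + 81)**2 = (sqrt(2)*(2*I*sqrt(3)) + 81)**2 = (2*I*sqrt(6) + 81)**2 = (81 + 2*I*sqrt(6))**2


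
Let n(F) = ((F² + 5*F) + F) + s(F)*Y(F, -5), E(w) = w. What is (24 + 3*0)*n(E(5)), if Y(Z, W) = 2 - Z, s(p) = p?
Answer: 960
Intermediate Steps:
n(F) = F² + 6*F + F*(2 - F) (n(F) = ((F² + 5*F) + F) + F*(2 - F) = (F² + 6*F) + F*(2 - F) = F² + 6*F + F*(2 - F))
(24 + 3*0)*n(E(5)) = (24 + 3*0)*(8*5) = (24 + 0)*40 = 24*40 = 960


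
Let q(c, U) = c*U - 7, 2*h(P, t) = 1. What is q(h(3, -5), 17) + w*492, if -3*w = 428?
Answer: -140381/2 ≈ -70191.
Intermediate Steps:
w = -428/3 (w = -1/3*428 = -428/3 ≈ -142.67)
h(P, t) = 1/2 (h(P, t) = (1/2)*1 = 1/2)
q(c, U) = -7 + U*c (q(c, U) = U*c - 7 = -7 + U*c)
q(h(3, -5), 17) + w*492 = (-7 + 17*(1/2)) - 428/3*492 = (-7 + 17/2) - 70192 = 3/2 - 70192 = -140381/2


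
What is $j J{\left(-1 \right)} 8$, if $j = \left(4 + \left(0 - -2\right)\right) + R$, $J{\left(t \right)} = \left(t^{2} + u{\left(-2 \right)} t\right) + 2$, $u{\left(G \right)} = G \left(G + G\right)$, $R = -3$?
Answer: $-120$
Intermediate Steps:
$u{\left(G \right)} = 2 G^{2}$ ($u{\left(G \right)} = G 2 G = 2 G^{2}$)
$J{\left(t \right)} = 2 + t^{2} + 8 t$ ($J{\left(t \right)} = \left(t^{2} + 2 \left(-2\right)^{2} t\right) + 2 = \left(t^{2} + 2 \cdot 4 t\right) + 2 = \left(t^{2} + 8 t\right) + 2 = 2 + t^{2} + 8 t$)
$j = 3$ ($j = \left(4 + \left(0 - -2\right)\right) - 3 = \left(4 + \left(0 + 2\right)\right) - 3 = \left(4 + 2\right) - 3 = 6 - 3 = 3$)
$j J{\left(-1 \right)} 8 = 3 \left(2 + \left(-1\right)^{2} + 8 \left(-1\right)\right) 8 = 3 \left(2 + 1 - 8\right) 8 = 3 \left(-5\right) 8 = \left(-15\right) 8 = -120$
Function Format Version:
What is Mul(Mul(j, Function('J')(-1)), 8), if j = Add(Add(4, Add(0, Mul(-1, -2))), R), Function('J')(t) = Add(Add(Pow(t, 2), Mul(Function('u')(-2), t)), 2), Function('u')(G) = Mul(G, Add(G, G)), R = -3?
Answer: -120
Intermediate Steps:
Function('u')(G) = Mul(2, Pow(G, 2)) (Function('u')(G) = Mul(G, Mul(2, G)) = Mul(2, Pow(G, 2)))
Function('J')(t) = Add(2, Pow(t, 2), Mul(8, t)) (Function('J')(t) = Add(Add(Pow(t, 2), Mul(Mul(2, Pow(-2, 2)), t)), 2) = Add(Add(Pow(t, 2), Mul(Mul(2, 4), t)), 2) = Add(Add(Pow(t, 2), Mul(8, t)), 2) = Add(2, Pow(t, 2), Mul(8, t)))
j = 3 (j = Add(Add(4, Add(0, Mul(-1, -2))), -3) = Add(Add(4, Add(0, 2)), -3) = Add(Add(4, 2), -3) = Add(6, -3) = 3)
Mul(Mul(j, Function('J')(-1)), 8) = Mul(Mul(3, Add(2, Pow(-1, 2), Mul(8, -1))), 8) = Mul(Mul(3, Add(2, 1, -8)), 8) = Mul(Mul(3, -5), 8) = Mul(-15, 8) = -120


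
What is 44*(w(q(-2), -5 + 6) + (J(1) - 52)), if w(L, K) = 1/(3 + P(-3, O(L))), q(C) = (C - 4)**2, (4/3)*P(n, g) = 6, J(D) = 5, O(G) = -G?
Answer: -30932/15 ≈ -2062.1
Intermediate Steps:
P(n, g) = 9/2 (P(n, g) = (3/4)*6 = 9/2)
q(C) = (-4 + C)**2
w(L, K) = 2/15 (w(L, K) = 1/(3 + 9/2) = 1/(15/2) = 2/15)
44*(w(q(-2), -5 + 6) + (J(1) - 52)) = 44*(2/15 + (5 - 52)) = 44*(2/15 - 47) = 44*(-703/15) = -30932/15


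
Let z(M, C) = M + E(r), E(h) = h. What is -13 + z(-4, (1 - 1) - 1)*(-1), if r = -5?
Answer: -4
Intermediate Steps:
z(M, C) = -5 + M (z(M, C) = M - 5 = -5 + M)
-13 + z(-4, (1 - 1) - 1)*(-1) = -13 + (-5 - 4)*(-1) = -13 - 9*(-1) = -13 + 9 = -4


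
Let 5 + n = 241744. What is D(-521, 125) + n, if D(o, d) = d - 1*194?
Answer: 241670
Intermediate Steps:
n = 241739 (n = -5 + 241744 = 241739)
D(o, d) = -194 + d (D(o, d) = d - 194 = -194 + d)
D(-521, 125) + n = (-194 + 125) + 241739 = -69 + 241739 = 241670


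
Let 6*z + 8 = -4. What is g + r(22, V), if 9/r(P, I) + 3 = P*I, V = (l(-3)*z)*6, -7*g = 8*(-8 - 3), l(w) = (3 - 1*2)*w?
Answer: 23165/1841 ≈ 12.583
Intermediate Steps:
z = -2 (z = -4/3 + (1/6)*(-4) = -4/3 - 2/3 = -2)
l(w) = w (l(w) = (3 - 2)*w = 1*w = w)
g = 88/7 (g = -8*(-8 - 3)/7 = -8*(-11)/7 = -1/7*(-88) = 88/7 ≈ 12.571)
V = 36 (V = -3*(-2)*6 = 6*6 = 36)
r(P, I) = 9/(-3 + I*P) (r(P, I) = 9/(-3 + P*I) = 9/(-3 + I*P))
g + r(22, V) = 88/7 + 9/(-3 + 36*22) = 88/7 + 9/(-3 + 792) = 88/7 + 9/789 = 88/7 + 9*(1/789) = 88/7 + 3/263 = 23165/1841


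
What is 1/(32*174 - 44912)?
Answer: -1/39344 ≈ -2.5417e-5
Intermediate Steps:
1/(32*174 - 44912) = 1/(5568 - 44912) = 1/(-39344) = -1/39344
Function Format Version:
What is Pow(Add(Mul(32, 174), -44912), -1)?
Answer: Rational(-1, 39344) ≈ -2.5417e-5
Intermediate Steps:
Pow(Add(Mul(32, 174), -44912), -1) = Pow(Add(5568, -44912), -1) = Pow(-39344, -1) = Rational(-1, 39344)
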